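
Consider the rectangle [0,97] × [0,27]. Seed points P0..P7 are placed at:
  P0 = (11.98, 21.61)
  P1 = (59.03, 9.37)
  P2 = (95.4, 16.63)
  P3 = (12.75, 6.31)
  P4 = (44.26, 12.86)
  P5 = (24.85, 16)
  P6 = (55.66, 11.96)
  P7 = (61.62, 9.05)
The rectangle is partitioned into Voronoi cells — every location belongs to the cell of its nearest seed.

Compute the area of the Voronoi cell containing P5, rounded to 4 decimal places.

1. box [0,97]×[0,27]: [(0, 0) (97, 0) (97, 27) (0, 27)]
2. ⊥bis P5·P0 via (18.415,18.805): [(10.2179, 0) (97, 0) (97, 27) (21.9872, 27)]  |A|=2184.2308
3. ⊥bis P5·P1 via (41.94,12.685): [(10.2179, 0) (39.4795, 0) (44.7167, 27) (21.9872, 27)]  |A|=701.8791
4. ⊥bis P5·P2 via (60.125,16.315): [(10.2179, 0) (39.4795, 0) (44.7167, 27) (21.9872, 27)]  |A|=701.8791
5. ⊥bis P5·P3 via (18.8,11.155): [(16.3914, 14.1626) (27.7332, 0) (39.4795, 0) (44.7167, 27) (21.9872, 27)]  |A|=577.8479
6. ⊥bis P5·P4 via (34.555,14.43): [(16.3914, 14.1626) (27.7332, 0) (32.2206, 0) (36.5885, 27) (21.9872, 27)]  |A|=370.1225
7. ⊥bis P5·P6 via (40.255,13.98): [(16.3914, 14.1626) (27.7332, 0) (32.2206, 0) (36.5885, 27) (21.9872, 27)]  |A|=370.1225
8. ⊥bis P5·P7 via (43.235,12.525): [(16.3914, 14.1626) (27.7332, 0) (32.2206, 0) (36.5885, 27) (21.9872, 27)]  |A|=370.1225
9. canonical 5-gon: [(16.3914, 14.1626) (27.7332, 0) (32.2206, 0) (36.5885, 27) (21.9872, 27)]
10. shoelace: 370.1225

Area of P5's cell: 370.1225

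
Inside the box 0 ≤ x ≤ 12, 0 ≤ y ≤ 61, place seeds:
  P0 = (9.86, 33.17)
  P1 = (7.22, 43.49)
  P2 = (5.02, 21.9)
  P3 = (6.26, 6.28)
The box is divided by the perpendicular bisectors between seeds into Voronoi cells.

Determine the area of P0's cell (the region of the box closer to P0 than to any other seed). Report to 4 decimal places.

Area of P0's cell: 114.3217

1. box [0,12]×[0,61]: [(0, 0) (12, 0) (12, 61) (0, 61)]
2. ⊥bis P0·P1 via (8.54,38.33): [(0, 36.1453) (0, 0) (12, 0) (12, 39.2151)]  |A|=452.1628
3. ⊥bis P0·P2 via (7.44,27.535): [(0, 36.1453) (0, 30.7302) (12, 25.5767) (12, 39.2151)]  |A|=114.3217
4. ⊥bis P0·P3 via (8.06,19.725): [(0, 36.1453) (0, 30.7302) (12, 25.5767) (12, 39.2151)]  |A|=114.3217
5. canonical 4-gon: [(0, 36.1453) (0, 30.7302) (12, 25.5767) (12, 39.2151)]
6. shoelace: 114.3217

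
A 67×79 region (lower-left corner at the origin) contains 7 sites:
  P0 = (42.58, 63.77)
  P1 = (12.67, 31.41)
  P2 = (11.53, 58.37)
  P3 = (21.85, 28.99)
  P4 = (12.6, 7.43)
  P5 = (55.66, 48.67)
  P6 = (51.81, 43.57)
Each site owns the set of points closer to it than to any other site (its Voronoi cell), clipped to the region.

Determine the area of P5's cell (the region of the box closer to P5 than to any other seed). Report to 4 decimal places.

1. box [0,67]×[0,79]: [(0, 0) (67, 0) (67, 79) (0, 79)]
2. ⊥bis P5·P0 via (49.12,56.22): [(0, 13.671) (0, 0) (67, 0) (67, 71.7081)]  |A|=2860.2007
3. ⊥bis P5·P1 via (34.165,40.04): [(33.2041, 42.4333) (50.2406, 0) (67, 0) (67, 71.7081)]  |A|=1567.2969
4. ⊥bis P5·P2 via (33.595,53.52): [(33.2041, 42.4333) (50.2406, 0) (67, 0) (67, 71.7081)]  |A|=1567.2969
5. ⊥bis P5·P3 via (38.755,38.83): [(35.5, 44.422) (61.357, 0) (67, 0) (67, 71.7081)]  |A|=1254.7384
6. ⊥bis P5·P4 via (34.13,28.05): [(35.5, 44.422) (61.357, 0) (67, 0) (67, 71.7081)]  |A|=1254.7384
7. ⊥bis P5·P6 via (53.735,46.12): [(45.0388, 52.6848) (67, 36.1062) (67, 71.7081)]  |A|=390.9298
8. canonical 3-gon: [(45.0388, 52.6848) (67, 36.1062) (67, 71.7081)]
9. shoelace: 390.9298

Area of P5's cell: 390.9298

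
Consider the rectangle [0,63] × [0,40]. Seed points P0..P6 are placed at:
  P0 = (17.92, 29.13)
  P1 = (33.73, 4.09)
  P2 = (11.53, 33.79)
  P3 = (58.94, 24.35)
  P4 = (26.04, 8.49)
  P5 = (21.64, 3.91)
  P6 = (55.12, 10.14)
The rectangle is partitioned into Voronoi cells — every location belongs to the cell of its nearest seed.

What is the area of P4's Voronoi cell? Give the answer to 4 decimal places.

1. box [0,63]×[0,40]: [(0, 0) (63, 0) (63, 40) (0, 40)]
2. ⊥bis P4·P0 via (21.98,18.81): [(0, 10.1628) (0, 0) (63, 0) (63, 34.9477)]  |A|=1420.9821
3. ⊥bis P4·P1 via (29.885,6.29): [(41.4258, 26.4602) (0, 10.1628) (0, 0) (26.286, 0)]  |A|=558.2686
4. ⊥bis P4·P2 via (18.785,21.14): [(41.4258, 26.4602) (0, 10.1628) (0, 0) (26.286, 0)]  |A|=558.2686
5. ⊥bis P4·P3 via (42.49,16.42): [(39.3765, 22.8786) (38.2519, 25.2115) (0, 10.1628) (0, 0) (26.286, 0)]  |A|=553.8642
6. ⊥bis P4·P5 via (23.84,6.2): [(27.7076, 2.4844) (39.3765, 22.8786) (38.2519, 25.2115) (13.9872, 15.6656)]  |A|=250.4843
7. ⊥bis P4·P6 via (40.58,9.315): [(27.7076, 2.4844) (39.3765, 22.8786) (38.2519, 25.2115) (13.9872, 15.6656)]  |A|=250.4843
8. canonical 4-gon: [(27.7076, 2.4844) (39.3765, 22.8786) (38.2519, 25.2115) (13.9872, 15.6656)]
9. shoelace: 250.4843

Area of P4's cell: 250.4843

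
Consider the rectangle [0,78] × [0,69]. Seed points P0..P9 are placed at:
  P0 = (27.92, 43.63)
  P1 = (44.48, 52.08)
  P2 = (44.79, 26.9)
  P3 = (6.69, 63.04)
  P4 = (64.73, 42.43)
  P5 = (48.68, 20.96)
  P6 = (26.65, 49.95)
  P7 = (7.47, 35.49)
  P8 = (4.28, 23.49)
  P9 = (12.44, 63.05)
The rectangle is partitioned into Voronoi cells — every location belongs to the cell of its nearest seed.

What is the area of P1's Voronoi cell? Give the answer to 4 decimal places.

1. box [0,78]×[0,69]: [(0, 0) (78, 0) (78, 69) (0, 69)]
2. ⊥bis P1·P0 via (36.2,47.855): [(60.6188, 0) (78, 0) (78, 69) (25.4104, 69)]  |A|=2413.9927
3. ⊥bis P1·P2 via (44.635,39.49): [(40.4944, 39.439) (78, 39.9008) (78, 69) (25.4104, 69)]  |A|=1322.9918
4. ⊥bis P1·P3 via (25.585,57.56): [(27.6372, 64.636) (40.4944, 39.439) (78, 39.9008) (78, 69) (28.9029, 69)]  |A|=1315.3713
5. ⊥bis P1·P4 via (54.605,47.255): [(27.6372, 64.636) (40.4944, 39.439) (50.9416, 39.5676) (64.9674, 69) (28.9029, 69)]  |A|=729.893
6. ⊥bis P1·P5 via (46.58,36.52): [(27.6372, 64.636) (40.4944, 39.439) (50.9416, 39.5676) (64.9674, 69) (28.9029, 69)]  |A|=729.893
7. ⊥bis P1·P6 via (35.565,51.015): [(35.8638, 48.5139) (40.4944, 39.439) (50.9416, 39.5676) (64.9674, 69) (33.4165, 69)]  |A|=655.5071
8. ⊥bis P1·P7 via (25.975,43.785): [(35.8638, 48.5139) (40.4944, 39.439) (50.9416, 39.5676) (64.9674, 69) (33.4165, 69)]  |A|=655.5071
9. ⊥bis P1·P8 via (24.38,37.785): [(35.8638, 48.5139) (40.4944, 39.439) (50.9416, 39.5676) (64.9674, 69) (33.4165, 69)]  |A|=655.5071
10. ⊥bis P1·P9 via (28.46,57.565): [(35.8638, 48.5139) (40.4944, 39.439) (50.9416, 39.5676) (64.9674, 69) (33.4165, 69)]  |A|=655.5071
11. canonical 5-gon: [(35.8638, 48.5139) (40.4944, 39.439) (50.9416, 39.5676) (64.9674, 69) (33.4165, 69)]
12. shoelace: 655.5071

Area of P1's cell: 655.5071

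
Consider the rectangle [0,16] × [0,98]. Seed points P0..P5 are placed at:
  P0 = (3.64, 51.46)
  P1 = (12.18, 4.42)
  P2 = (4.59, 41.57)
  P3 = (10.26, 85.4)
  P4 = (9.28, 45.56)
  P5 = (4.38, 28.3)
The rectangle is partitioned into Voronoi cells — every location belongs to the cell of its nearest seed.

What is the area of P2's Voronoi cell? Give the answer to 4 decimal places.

1. box [0,16]×[0,98]: [(0, 0) (16, 0) (16, 98) (0, 98)]
2. ⊥bis P2·P0 via (4.115,46.515): [(0, 46.1197) (0, 0) (16, 0) (16, 47.6566)]  |A|=750.2109
3. ⊥bis P2·P1 via (8.385,22.995): [(0, 46.1197) (0, 21.2819) (16, 24.5508) (16, 47.6566)]  |A|=383.5494
4. ⊥bis P2·P3 via (7.425,63.485): [(0, 46.1197) (0, 21.2819) (16, 24.5508) (16, 47.6566)]  |A|=383.5494
5. ⊥bis P2·P4 via (6.935,43.565): [(4.4019, 46.5426) (0, 46.1197) (0, 21.2819) (16, 24.5508) (16, 32.9096)]  |A|=298.0306
6. ⊥bis P2·P5 via (4.485,34.935): [(14.4106, 34.7779) (4.4019, 46.5426) (0, 46.1197) (0, 35.006)]  |A|=108.0868
7. canonical 4-gon: [(14.4106, 34.7779) (4.4019, 46.5426) (0, 46.1197) (0, 35.006)]
8. shoelace: 108.0868

Area of P2's cell: 108.0868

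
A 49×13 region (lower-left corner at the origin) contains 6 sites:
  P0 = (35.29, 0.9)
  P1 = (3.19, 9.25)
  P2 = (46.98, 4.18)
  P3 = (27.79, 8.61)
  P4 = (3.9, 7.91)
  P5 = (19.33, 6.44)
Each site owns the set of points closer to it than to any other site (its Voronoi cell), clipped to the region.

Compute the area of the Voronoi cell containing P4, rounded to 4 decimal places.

1. box [0,49]×[0,13]: [(0, 0) (49, 0) (49, 13) (0, 13)]
2. ⊥bis P4·P0 via (19.595,4.405): [(0, 0) (18.6113, 0) (21.5144, 13) (0, 13)]  |A|=260.8171
3. ⊥bis P4·P1 via (3.545,8.58): [(0, 6.7017) (0, 0) (18.6113, 0) (21.5144, 13) (11.887, 13)]  |A|=223.3831
4. ⊥bis P4·P2 via (25.44,6.045): [(0, 6.7017) (0, 0) (18.6113, 0) (21.5144, 13) (11.887, 13)]  |A|=223.3831
5. ⊥bis P4·P3 via (15.845,8.26): [(0, 6.7017) (0, 0) (16.087, 0) (15.7061, 13) (11.887, 13)]  |A|=169.2214
6. ⊥bis P4·P5 via (11.615,7.175): [(0, 6.7017) (0, 0) (10.9314, 0) (12.1699, 13) (11.887, 13)]  |A|=112.725
7. canonical 5-gon: [(0, 6.7017) (0, 0) (10.9314, 0) (12.1699, 13) (11.887, 13)]
8. shoelace: 112.725

Area of P4's cell: 112.7250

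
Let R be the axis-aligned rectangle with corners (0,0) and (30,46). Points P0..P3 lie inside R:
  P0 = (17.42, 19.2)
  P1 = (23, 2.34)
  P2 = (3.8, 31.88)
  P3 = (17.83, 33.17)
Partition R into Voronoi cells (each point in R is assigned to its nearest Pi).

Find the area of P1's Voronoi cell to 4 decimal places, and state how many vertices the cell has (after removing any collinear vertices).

1. box [0,30]×[0,46]: [(0, 0) (30, 0) (30, 46) (0, 46)]
2. ⊥bis P1·P0 via (20.21,10.77): [(0, 4.0813) (0, 0) (30, 0) (30, 14.0101)]  |A|=271.3708
3. ⊥bis P1·P2 via (13.4,17.11): [(0, 4.0813) (0, 0) (30, 0) (30, 14.0101)]  |A|=271.3708
4. ⊥bis P1·P3 via (20.415,17.755): [(0, 4.0813) (0, 0) (30, 0) (30, 14.0101)]  |A|=271.3708
5. canonical 4-gon: [(0, 4.0813) (0, 0) (30, 0) (30, 14.0101)]
6. shoelace: 271.3708

Area of P1's cell: 271.3708 (4 vertices)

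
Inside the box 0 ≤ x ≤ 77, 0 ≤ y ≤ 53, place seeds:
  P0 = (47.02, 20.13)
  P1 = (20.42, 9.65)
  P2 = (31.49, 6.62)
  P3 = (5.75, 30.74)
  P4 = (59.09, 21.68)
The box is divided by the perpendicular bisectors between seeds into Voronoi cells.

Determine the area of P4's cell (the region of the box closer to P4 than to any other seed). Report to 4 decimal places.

Area of P4's cell: 1307.1653

1. box [0,77]×[0,53]: [(0, 0) (77, 0) (77, 53) (0, 53)]
2. ⊥bis P4·P0 via (53.055,20.905): [(55.7396, 0) (77, 0) (77, 53) (48.9334, 53)]  |A|=1307.1653
3. ⊥bis P4·P1 via (39.755,15.665): [(55.7396, 0) (77, 0) (77, 53) (48.9334, 53)]  |A|=1307.1653
4. ⊥bis P4·P2 via (45.29,14.15): [(55.7396, 0) (77, 0) (77, 53) (48.9334, 53)]  |A|=1307.1653
5. ⊥bis P4·P3 via (32.42,26.21): [(55.7396, 0) (77, 0) (77, 53) (48.9334, 53)]  |A|=1307.1653
6. canonical 4-gon: [(55.7396, 0) (77, 0) (77, 53) (48.9334, 53)]
7. shoelace: 1307.1653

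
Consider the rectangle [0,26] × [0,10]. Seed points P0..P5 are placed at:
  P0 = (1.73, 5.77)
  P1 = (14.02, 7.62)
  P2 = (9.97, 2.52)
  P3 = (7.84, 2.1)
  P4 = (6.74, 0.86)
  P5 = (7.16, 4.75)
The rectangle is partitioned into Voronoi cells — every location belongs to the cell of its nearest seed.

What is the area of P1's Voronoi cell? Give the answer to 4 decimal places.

Area of P1's cell: 133.0528

1. box [0,26]×[0,10]: [(0, 0) (26, 0) (26, 10) (0, 10)]
2. ⊥bis P1·P0 via (7.875,6.695): [(8.8828, 0) (26, 0) (26, 10) (7.3775, 10)]  |A|=178.6985
3. ⊥bis P1·P2 via (11.995,5.07): [(7.5935, 8.5653) (18.3794, 0) (26, 0) (26, 10) (7.3775, 10)]  |A|=138.0275
4. ⊥bis P1·P3 via (10.93,4.86): [(7.588, 8.6016) (7.6861, 8.4918) (18.3794, 0) (26, 0) (26, 10) (7.3775, 10)]  |A|=138.026
5. ⊥bis P1·P4 via (10.38,4.24): [(7.588, 8.6016) (7.6861, 8.4918) (18.3794, 0) (26, 0) (26, 10) (7.3775, 10)]  |A|=138.026
6. ⊥bis P1·P5 via (10.59,6.185): [(10.5895, 6.1861) (18.3794, 0) (26, 0) (26, 10) (8.9939, 10)]  |A|=133.0528
7. canonical 5-gon: [(10.5895, 6.1861) (18.3794, 0) (26, 0) (26, 10) (8.9939, 10)]
8. shoelace: 133.0528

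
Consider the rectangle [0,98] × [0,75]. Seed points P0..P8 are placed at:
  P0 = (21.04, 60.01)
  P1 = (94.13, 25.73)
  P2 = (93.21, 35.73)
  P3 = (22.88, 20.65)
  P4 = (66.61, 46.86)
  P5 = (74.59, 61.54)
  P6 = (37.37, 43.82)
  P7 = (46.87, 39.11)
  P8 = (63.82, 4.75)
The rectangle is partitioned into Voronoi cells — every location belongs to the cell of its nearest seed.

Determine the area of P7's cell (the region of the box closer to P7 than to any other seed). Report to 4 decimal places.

1. box [0,98]×[0,75]: [(0, 0) (98, 0) (98, 75) (0, 75)]
2. ⊥bis P7·P0 via (33.955,49.56): [(0, 7.5955) (0, 0) (98, 0) (98, 75) (54.5394, 75)]  |A|=5511.8988
3. ⊥bis P7·P1 via (70.5,32.42): [(0, 7.5955) (0, 0) (61.3214, 0) (82.555, 75) (54.5394, 75)]  |A|=3557.2655
4. ⊥bis P7·P2 via (70.04,37.42): [(0, 7.5955) (0, 0) (61.3214, 0) (69.3891, 28.4962) (72.7811, 75) (54.5394, 75)]  |A|=3330.0019
5. ⊥bis P7·P3 via (34.875,29.88): [(26.6646, 40.5499) (57.8673, 0) (61.3214, 0) (69.3891, 28.4962) (72.7811, 75) (54.5394, 75)]  |A|=2055.4789
6. ⊥bis P7·P4 via (56.74,42.985): [(47.5582, 66.372) (26.6646, 40.5499) (57.8673, 0) (61.3214, 0) (66.4727, 18.1949)]  |A|=1237.2635
7. ⊥bis P7·P5 via (60.73,50.325): [(47.5582, 66.372) (26.6646, 40.5499) (57.8673, 0) (61.3214, 0) (66.4727, 18.1949)]  |A|=1237.2635
8. ⊥bis P7·P6 via (42.12,41.465): [(50.6121, 58.5934) (35.788, 28.6935) (57.8673, 0) (61.3214, 0) (66.4727, 18.1949)]  |A|=892.2988
9. ⊥bis P7·P8 via (55.345,21.93): [(63.4387, 25.9227) (50.6121, 58.5934) (35.788, 28.6935) (44.9415, 16.7979)]  |A|=585.6938
10. canonical 4-gon: [(63.4387, 25.9227) (50.6121, 58.5934) (35.788, 28.6935) (44.9415, 16.7979)]
11. shoelace: 585.6938

Area of P7's cell: 585.6938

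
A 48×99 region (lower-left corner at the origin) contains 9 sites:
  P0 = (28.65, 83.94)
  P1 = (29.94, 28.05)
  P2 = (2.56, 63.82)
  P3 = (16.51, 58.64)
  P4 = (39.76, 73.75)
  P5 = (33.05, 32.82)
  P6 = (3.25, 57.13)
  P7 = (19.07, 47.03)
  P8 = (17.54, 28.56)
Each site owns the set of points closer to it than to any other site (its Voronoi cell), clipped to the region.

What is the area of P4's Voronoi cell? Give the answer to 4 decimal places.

1. box [0,48]×[0,99]: [(0, 0) (48, 0) (48, 99) (0, 99)]
2. ⊥bis P4·P0 via (34.205,78.845): [(0, 41.5518) (0, 0) (48, 0) (48, 93.8855)]  |A|=3250.495
3. ⊥bis P4·P1 via (34.85,50.9): [(12.9001, 55.6166) (48, 48.0743) (48, 93.8855)]  |A|=803.9834
4. ⊥bis P4·P2 via (21.16,68.785): [(22.0207, 65.5606) (25.3916, 52.9324) (48, 48.0743) (48, 93.8855)]  |A|=729.6346
5. ⊥bis P4·P3 via (28.135,66.195): [(25.8406, 69.7254) (38.5986, 50.0945) (48, 48.0743) (48, 93.8855)]  |A|=586.9662
6. ⊥bis P4·P5 via (36.405,53.285): [(25.8406, 69.7254) (36.5394, 53.263) (48, 51.3841) (48, 93.8855)]  |A|=555.186
7. ⊥bis P4·P6 via (21.505,65.44): [(25.8406, 69.7254) (36.5394, 53.263) (48, 51.3841) (48, 93.8855)]  |A|=555.186
8. ⊥bis P4·P7 via (29.415,60.39): [(25.8406, 69.7254) (34.4327, 56.5047) (39.1778, 52.8304) (48, 51.3841) (48, 93.8855)]  |A|=551.3653
9. ⊥bis P4·P8 via (28.65,51.155): [(25.8406, 69.7254) (34.4327, 56.5047) (39.1778, 52.8304) (48, 51.3841) (48, 93.8855)]  |A|=551.3653
10. canonical 5-gon: [(25.8406, 69.7254) (34.4327, 56.5047) (39.1778, 52.8304) (48, 51.3841) (48, 93.8855)]
11. shoelace: 551.3653

Area of P4's cell: 551.3653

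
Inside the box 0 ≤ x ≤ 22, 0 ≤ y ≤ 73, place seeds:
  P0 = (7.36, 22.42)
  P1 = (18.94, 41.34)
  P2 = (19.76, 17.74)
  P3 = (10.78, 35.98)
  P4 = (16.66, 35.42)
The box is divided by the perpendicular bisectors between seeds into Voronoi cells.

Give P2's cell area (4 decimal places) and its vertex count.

Area of P2's cell: 293.2574 (4 vertices)

1. box [0,22]×[0,73]: [(0, 0) (22, 0) (22, 73) (0, 73)]
2. ⊥bis P2·P0 via (13.56,20.08): [(5.9814, 0) (22, 0) (22, 42.4424)]  |A|=339.9334
3. ⊥bis P2·P1 via (19.35,29.54): [(17.1009, 29.4619) (5.9814, 0) (22, 0) (22, 29.6321)]  |A|=308.5539
4. ⊥bis P2·P3 via (15.27,26.86): [(20.8171, 29.591) (16.3126, 27.3733) (5.9814, 0) (22, 0) (22, 29.6321)]  |A|=304.7241
5. ⊥bis P2·P4 via (18.21,26.58): [(15.8575, 26.1675) (5.9814, 0) (22, 0) (22, 27.2445)]  |A|=293.2574
6. canonical 4-gon: [(15.8575, 26.1675) (5.9814, 0) (22, 0) (22, 27.2445)]
7. shoelace: 293.2574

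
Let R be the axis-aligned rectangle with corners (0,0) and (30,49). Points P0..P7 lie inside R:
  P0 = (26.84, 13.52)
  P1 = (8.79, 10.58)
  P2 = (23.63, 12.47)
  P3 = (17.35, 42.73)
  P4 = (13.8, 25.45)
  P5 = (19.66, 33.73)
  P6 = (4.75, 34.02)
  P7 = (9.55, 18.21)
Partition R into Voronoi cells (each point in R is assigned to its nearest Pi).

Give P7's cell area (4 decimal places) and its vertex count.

1. box [0,30]×[0,49]: [(0, 0) (30, 0) (30, 49) (0, 49)]
2. ⊥bis P7·P0 via (18.195,15.865): [(0, 0) (13.8915, 0) (27.183, 49) (0, 49)]  |A|=1006.3271
3. ⊥bis P7·P1 via (9.17,14.395): [(0, 15.3084) (17.5693, 13.5584) (27.183, 49) (0, 49)]  |A|=777.6748
4. ⊥bis P7·P2 via (16.59,15.34): [(0, 15.3084) (15.9302, 13.7216) (20.9609, 26.0616) (27.183, 49) (0, 49)]  |A|=767.151
5. ⊥bis P7·P3 via (13.45,30.47): [(0, 34.7485) (0, 15.3084) (15.9302, 13.7216) (20.9609, 26.0616) (21.4651, 27.9203)]  |A|=327.6923
6. ⊥bis P7·P4 via (11.675,21.83): [(0, 28.6834) (0, 15.3084) (15.9302, 13.7216) (17.7758, 18.2487)]  |A|=156.399
7. ⊥bis P7·P5 via (14.605,25.97): [(0, 28.6834) (0, 15.3084) (15.9302, 13.7216) (17.7758, 18.2487)]  |A|=156.399
8. ⊥bis P7·P6 via (7.15,26.115): [(5.3212, 25.5598) (0, 23.9442) (0, 15.3084) (15.9302, 13.7216) (17.7758, 18.2487)]  |A|=143.7898
9. canonical 5-gon: [(5.3212, 25.5598) (0, 23.9442) (0, 15.3084) (15.9302, 13.7216) (17.7758, 18.2487)]
10. shoelace: 143.7898

Area of P7's cell: 143.7898 (5 vertices)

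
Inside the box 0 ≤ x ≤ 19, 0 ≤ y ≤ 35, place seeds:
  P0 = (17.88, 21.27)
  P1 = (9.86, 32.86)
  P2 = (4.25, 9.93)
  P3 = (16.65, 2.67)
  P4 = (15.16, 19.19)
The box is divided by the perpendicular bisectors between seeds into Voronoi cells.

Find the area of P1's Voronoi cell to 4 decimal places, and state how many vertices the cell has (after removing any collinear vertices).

1. box [0,19]×[0,35]: [(0, 0) (19, 0) (19, 35) (0, 35)]
2. ⊥bis P1·P0 via (13.87,27.065): [(0, 17.4673) (19, 30.6148) (19, 35) (0, 35)]  |A|=208.2198
3. ⊥bis P1·P2 via (7.055,21.395): [(0, 23.1211) (6.0363, 21.6442) (19, 30.6148) (19, 35) (0, 35)]  |A|=191.156
4. ⊥bis P1·P3 via (13.255,17.765): [(0, 23.1211) (6.0363, 21.6442) (19, 30.6148) (19, 35) (0, 35)]  |A|=191.156
5. ⊥bis P1·P4 via (12.51,26.025): [(0, 23.1211) (3.0778, 22.368) (12.1849, 25.899) (19, 30.6148) (19, 35) (0, 35)]  |A|=182.6371
6. canonical 6-gon: [(0, 23.1211) (3.0778, 22.368) (12.1849, 25.899) (19, 30.6148) (19, 35) (0, 35)]
7. shoelace: 182.6371

Area of P1's cell: 182.6371 (6 vertices)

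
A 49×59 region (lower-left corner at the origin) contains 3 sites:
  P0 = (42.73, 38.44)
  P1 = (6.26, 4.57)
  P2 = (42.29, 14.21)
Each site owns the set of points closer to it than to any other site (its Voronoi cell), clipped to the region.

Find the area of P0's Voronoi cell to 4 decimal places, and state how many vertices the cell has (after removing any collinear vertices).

Area of P0's cell: 1381.0315 (5 vertices)

1. box [0,49]×[0,59]: [(0, 0) (49, 0) (49, 59) (0, 59)]
2. ⊥bis P0·P1 via (24.495,21.505): [(0, 47.8803) (44.4669, 0) (49, 0) (49, 59) (0, 59)]  |A|=1826.4555
3. ⊥bis P0·P2 via (42.51,26.325): [(0, 47.8803) (19.6328, 26.7404) (49, 26.2071) (49, 59) (0, 59)]  |A|=1381.0315
4. canonical 5-gon: [(0, 47.8803) (19.6328, 26.7404) (49, 26.2071) (49, 59) (0, 59)]
5. shoelace: 1381.0315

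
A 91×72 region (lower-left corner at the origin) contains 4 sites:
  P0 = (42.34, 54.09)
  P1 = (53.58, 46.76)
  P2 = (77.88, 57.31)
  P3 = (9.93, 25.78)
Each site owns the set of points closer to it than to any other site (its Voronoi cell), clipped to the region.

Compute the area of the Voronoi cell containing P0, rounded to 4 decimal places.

1. box [0,91]×[0,72]: [(0, 0) (91, 0) (91, 72) (0, 72)]
2. ⊥bis P0·P1 via (47.96,50.425): [(0, 0) (15.0761, 0) (62.0298, 72) (0, 72)]  |A|=2775.8123
3. ⊥bis P0·P2 via (60.11,55.7): [(0, 0) (15.0761, 0) (59.0475, 67.4269) (58.6332, 72) (0, 72)]  |A|=2768.0457
4. ⊥bis P0·P3 via (26.135,39.935): [(0, 69.855) (34.7141, 30.1134) (59.0475, 67.4269) (58.6332, 72) (0, 72)]  |A|=1328.5725
5. canonical 5-gon: [(0, 69.855) (34.7141, 30.1134) (59.0475, 67.4269) (58.6332, 72) (0, 72)]
6. shoelace: 1328.5725

Area of P0's cell: 1328.5725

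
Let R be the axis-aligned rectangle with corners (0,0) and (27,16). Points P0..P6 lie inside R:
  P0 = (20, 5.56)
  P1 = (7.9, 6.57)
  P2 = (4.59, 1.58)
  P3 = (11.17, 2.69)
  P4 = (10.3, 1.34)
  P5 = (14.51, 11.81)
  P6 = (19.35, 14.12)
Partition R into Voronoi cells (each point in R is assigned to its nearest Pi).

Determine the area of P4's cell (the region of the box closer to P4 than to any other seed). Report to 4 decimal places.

1. box [0,27]×[0,16]: [(0, 0) (27, 0) (27, 16) (0, 16)]
2. ⊥bis P4·P0 via (15.15,3.45): [(0, 0) (16.6509, 0) (9.6901, 16) (0, 16)]  |A|=210.7282
3. ⊥bis P4·P1 via (9.1,3.955): [(0.4814, 0) (16.6509, 0) (13.96, 6.1852)]  |A|=50.0061
4. ⊥bis P4·P2 via (7.445,1.46): [(7.5194, 3.2297) (7.3836, 0) (16.6509, 0) (13.96, 6.1852)]  |A|=38.8601
5. ⊥bis P4·P3 via (10.735,2.015): [(8.2967, 3.5864) (7.5194, 3.2297) (7.3836, 0) (13.8617, 0)]  |A|=12.8474
6. ⊥bis P4·P5 via (12.405,6.575): [(8.2967, 3.5864) (7.5194, 3.2297) (7.3836, 0) (13.8617, 0)]  |A|=12.8474
7. ⊥bis P4·P6 via (14.825,7.73): [(8.2967, 3.5864) (7.5194, 3.2297) (7.3836, 0) (13.8617, 0)]  |A|=12.8474
8. canonical 4-gon: [(8.2967, 3.5864) (7.5194, 3.2297) (7.3836, 0) (13.8617, 0)]
9. shoelace: 12.8474

Area of P4's cell: 12.8474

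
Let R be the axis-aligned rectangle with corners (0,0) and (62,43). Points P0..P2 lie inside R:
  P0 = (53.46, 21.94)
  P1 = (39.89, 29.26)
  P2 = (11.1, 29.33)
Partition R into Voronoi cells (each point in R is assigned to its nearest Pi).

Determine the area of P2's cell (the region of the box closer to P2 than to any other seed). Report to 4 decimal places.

1. box [0,62]×[0,43]: [(0, 0) (62, 0) (62, 43) (0, 43)]
2. ⊥bis P2·P0 via (32.28,25.635): [(0, 0) (27.8078, 0) (35.3094, 43) (0, 43)]  |A|=1357.0207
3. ⊥bis P2·P1 via (25.495,29.295): [(0, 0) (25.4238, 0) (25.5283, 43) (0, 43)]  |A|=1095.47
4. canonical 4-gon: [(0, 0) (25.4238, 0) (25.5283, 43) (0, 43)]
5. shoelace: 1095.47

Area of P2's cell: 1095.4700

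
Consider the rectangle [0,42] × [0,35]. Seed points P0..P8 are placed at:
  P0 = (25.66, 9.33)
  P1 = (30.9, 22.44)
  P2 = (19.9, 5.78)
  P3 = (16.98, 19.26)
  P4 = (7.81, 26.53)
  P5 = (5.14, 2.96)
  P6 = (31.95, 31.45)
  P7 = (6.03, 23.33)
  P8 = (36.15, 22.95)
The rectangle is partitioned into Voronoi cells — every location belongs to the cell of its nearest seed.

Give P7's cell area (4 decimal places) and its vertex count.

Area of P7's cell: 130.3931 (4 vertices)

1. box [0,42]×[0,35]: [(0, 0) (42, 0) (42, 35) (0, 35)]
2. ⊥bis P7·P0 via (15.845,16.33): [(0, 0) (4.1985, 0) (29.1603, 35) (0, 35)]  |A|=583.7803
3. ⊥bis P7·P1 via (18.465,22.885): [(0, 0) (4.1985, 0) (18.3564, 19.8514) (18.8985, 35) (0, 35)]  |A|=506.0544
4. ⊥bis P7·P2 via (12.965,14.555): [(0, 4.3086) (16.664, 17.4784) (18.3564, 19.8514) (18.8985, 35) (0, 35)]  |A|=433.4634
5. ⊥bis P7·P3 via (11.505,21.295): [(0, 4.3086) (7.3506, 10.1178) (16.599, 35) (0, 35)]  |A|=319.3092
6. ⊥bis P7·P4 via (6.92,24.93): [(0, 28.7792) (0, 4.3086) (7.3506, 10.1178) (11.8391, 22.1938)]  |A|=176.1999
7. ⊥bis P7·P5 via (5.585,13.145): [(0, 28.7792) (0, 13.389) (8.4295, 13.0207) (11.8391, 22.1938)]  |A|=130.3931
8. ⊥bis P7·P6 via (18.99,27.39): [(0, 28.7792) (0, 13.389) (8.4295, 13.0207) (11.8391, 22.1938)]  |A|=130.3931
9. ⊥bis P7·P8 via (21.09,23.14): [(0, 28.7792) (0, 13.389) (8.4295, 13.0207) (11.8391, 22.1938)]  |A|=130.3931
10. canonical 4-gon: [(0, 28.7792) (0, 13.389) (8.4295, 13.0207) (11.8391, 22.1938)]
11. shoelace: 130.3931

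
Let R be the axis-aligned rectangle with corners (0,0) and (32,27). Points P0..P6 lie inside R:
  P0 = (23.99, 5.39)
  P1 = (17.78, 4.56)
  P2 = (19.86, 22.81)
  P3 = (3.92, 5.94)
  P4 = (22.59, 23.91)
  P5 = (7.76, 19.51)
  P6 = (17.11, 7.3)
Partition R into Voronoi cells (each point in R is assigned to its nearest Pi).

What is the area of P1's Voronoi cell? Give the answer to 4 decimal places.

1. box [0,32]×[0,27]: [(0, 0) (32, 0) (32, 27) (0, 27)]
2. ⊥bis P1·P0 via (20.885,4.975): [(0, 0) (21.5499, 0) (17.9412, 27) (0, 27)]  |A|=533.1309
3. ⊥bis P1·P2 via (18.82,13.685): [(0, 15.83) (0, 0) (21.5499, 0) (19.7348, 13.5807)]  |A|=302.5326
4. ⊥bis P1·P3 via (10.85,5.25): [(11.7699, 14.4885) (10.3273, 0) (21.5499, 0) (19.7348, 13.5807)]  |A|=134.5609
5. ⊥bis P1·P4 via (20.185,14.235): [(11.7699, 14.4885) (10.3273, 0) (21.5499, 0) (19.7348, 13.5807)]  |A|=134.5609
6. ⊥bis P1·P5 via (12.77,12.035): [(15.7533, 14.0345) (11.4366, 11.1413) (10.3273, 0) (21.5499, 0) (19.7348, 13.5807)]  |A|=127.8185
7. ⊥bis P1·P6 via (17.445,5.93): [(10.7548, 4.2941) (10.3273, 0) (21.5499, 0) (20.6525, 6.7143)]  |A|=58.4097
8. canonical 4-gon: [(10.7548, 4.2941) (10.3273, 0) (21.5499, 0) (20.6525, 6.7143)]
9. shoelace: 58.4097

Area of P1's cell: 58.4097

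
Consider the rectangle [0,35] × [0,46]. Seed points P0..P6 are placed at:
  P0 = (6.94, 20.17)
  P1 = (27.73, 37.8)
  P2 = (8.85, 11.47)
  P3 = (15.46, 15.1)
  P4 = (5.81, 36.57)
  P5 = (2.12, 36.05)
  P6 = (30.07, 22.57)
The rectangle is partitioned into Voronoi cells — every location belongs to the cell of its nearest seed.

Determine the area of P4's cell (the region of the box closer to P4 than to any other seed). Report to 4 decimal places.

Area of P4's cell: 223.9133

1. box [0,35]×[0,46]: [(0, 0) (35, 0) (35, 46) (0, 46)]
2. ⊥bis P4·P0 via (6.375,28.37): [(0, 27.9307) (35, 30.3423) (35, 46) (0, 46)]  |A|=590.2211
3. ⊥bis P4·P1 via (16.77,37.185): [(0, 27.9307) (17.2227, 29.1174) (16.2754, 46) (0, 46)]  |A|=292.9856
4. ⊥bis P4·P2 via (7.33,24.02): [(0, 27.9307) (17.2227, 29.1174) (16.2754, 46) (0, 46)]  |A|=292.9856
5. ⊥bis P4·P3 via (10.635,25.835): [(0, 27.9307) (17.2227, 29.1174) (16.2754, 46) (0, 46)]  |A|=292.9856
6. ⊥bis P4·P5 via (3.965,36.31): [(5.0963, 28.2819) (17.2227, 29.1174) (16.2754, 46) (2.5995, 46)]  |A|=223.9133
7. ⊥bis P4·P6 via (17.94,29.57): [(5.0963, 28.2819) (17.2227, 29.1174) (16.2754, 46) (2.5995, 46)]  |A|=223.9133
8. canonical 4-gon: [(5.0963, 28.2819) (17.2227, 29.1174) (16.2754, 46) (2.5995, 46)]
9. shoelace: 223.9133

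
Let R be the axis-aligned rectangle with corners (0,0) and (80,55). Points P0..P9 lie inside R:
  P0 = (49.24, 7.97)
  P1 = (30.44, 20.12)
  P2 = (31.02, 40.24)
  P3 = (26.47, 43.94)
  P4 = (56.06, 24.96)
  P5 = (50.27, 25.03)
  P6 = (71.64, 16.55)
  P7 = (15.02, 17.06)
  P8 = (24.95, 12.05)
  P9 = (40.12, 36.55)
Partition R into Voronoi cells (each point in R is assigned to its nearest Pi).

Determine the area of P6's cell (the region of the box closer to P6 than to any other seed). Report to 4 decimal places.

Area of P6's cell: 608.5359

1. box [0,80]×[0,55]: [(0, 0) (80, 0) (80, 55) (0, 55)]
2. ⊥bis P6·P0 via (60.44,12.26): [(65.136, 0) (80, 0) (80, 55) (44.0691, 55)]  |A|=1396.8605
3. ⊥bis P6·P1 via (51.04,18.335): [(52.3449, 33.3941) (65.136, 0) (80, 0) (80, 55) (54.217, 55)]  |A|=1287.2324
4. ⊥bis P6·P2 via (51.33,28.395): [(53.0983, 31.4271) (65.136, 0) (80, 0) (80, 55) (66.8463, 55)]  |A|=1128.3971
5. ⊥bis P6·P3 via (49.055,30.245): [(53.0983, 31.4271) (65.136, 0) (80, 0) (80, 55) (66.8463, 55)]  |A|=1128.3971
6. ⊥bis P6·P4 via (63.85,20.755): [(59.9521, 13.5339) (65.136, 0) (80, 0) (80, 50.6738)]  |A|=608.5359
7. ⊥bis P6·P5 via (60.955,20.79): [(59.9521, 13.5339) (65.136, 0) (80, 0) (80, 50.6738)]  |A|=608.5359
8. ⊥bis P6·P7 via (43.33,16.805): [(59.9521, 13.5339) (65.136, 0) (80, 0) (80, 50.6738)]  |A|=608.5359
9. ⊥bis P6·P8 via (48.295,14.3): [(59.9521, 13.5339) (65.136, 0) (80, 0) (80, 50.6738)]  |A|=608.5359
10. ⊥bis P6·P9 via (55.88,26.55): [(59.9521, 13.5339) (65.136, 0) (80, 0) (80, 50.6738)]  |A|=608.5359
11. canonical 4-gon: [(59.9521, 13.5339) (65.136, 0) (80, 0) (80, 50.6738)]
12. shoelace: 608.5359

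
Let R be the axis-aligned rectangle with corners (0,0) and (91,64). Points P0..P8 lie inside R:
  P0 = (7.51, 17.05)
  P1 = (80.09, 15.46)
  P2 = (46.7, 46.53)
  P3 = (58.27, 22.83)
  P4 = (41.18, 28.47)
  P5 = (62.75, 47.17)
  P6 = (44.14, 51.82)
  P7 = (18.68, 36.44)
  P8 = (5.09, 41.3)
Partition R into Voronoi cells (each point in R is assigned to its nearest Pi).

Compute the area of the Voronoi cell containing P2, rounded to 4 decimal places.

1. box [0,91]×[0,64]: [(0, 0) (91, 0) (91, 64) (0, 64)]
2. ⊥bis P2·P0 via (27.105,31.79): [(51.0185, 0) (91, 0) (91, 64) (2.8756, 64)]  |A|=4099.39
3. ⊥bis P2·P1 via (63.395,30.995): [(43.6583, 9.7845) (91, 60.6613) (91, 64) (2.8756, 64)]  |A|=2467.885
4. ⊥bis P2·P3 via (52.485,34.68): [(32.3319, 24.8415) (78.7596, 47.5069) (91, 60.6613) (91, 64) (2.8756, 64)]  |A|=1989.9949
5. ⊥bis P2·P4 via (43.94,37.5): [(16.501, 45.8867) (52.7473, 34.8081) (78.7596, 47.5069) (91, 60.6613) (91, 64) (2.8756, 64)]  |A|=1696.2827
6. ⊥bis P2·P5 via (54.725,46.85): [(16.501, 45.8867) (52.7473, 34.8081) (55.1582, 35.985) (54.0411, 64) (2.8756, 64)]  |A|=1034.0344
7. ⊥bis P2·P6 via (45.42,49.175): [(30.0607, 41.7422) (52.7473, 34.8081) (55.1582, 35.985) (54.4579, 53.5487)]  |A|=240.0958
8. ⊥bis P2·P7 via (32.69,41.485): [(32.2209, 42.7876) (32.9111, 40.871) (52.7473, 34.8081) (55.1582, 35.985) (54.4579, 53.5487)]  |A|=237.665
9. ⊥bis P2·P8 via (25.895,43.915): [(32.2209, 42.7876) (32.9111, 40.871) (52.7473, 34.8081) (55.1582, 35.985) (54.4579, 53.5487)]  |A|=237.665
10. canonical 5-gon: [(32.2209, 42.7876) (32.9111, 40.871) (52.7473, 34.8081) (55.1582, 35.985) (54.4579, 53.5487)]
11. shoelace: 237.665

Area of P2's cell: 237.6650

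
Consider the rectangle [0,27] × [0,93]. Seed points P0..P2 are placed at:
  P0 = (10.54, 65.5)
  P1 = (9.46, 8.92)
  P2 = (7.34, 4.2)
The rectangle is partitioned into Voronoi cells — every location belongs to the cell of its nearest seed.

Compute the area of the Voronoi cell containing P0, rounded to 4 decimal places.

Area of P0's cell: 1508.1338

1. box [0,27]×[0,93]: [(0, 0) (27, 0) (27, 93) (0, 93)]
2. ⊥bis P0·P1 via (10,37.21): [(0, 37.4009) (27, 36.8855) (27, 93) (0, 93)]  |A|=1508.1338
3. ⊥bis P0·P2 via (8.94,34.85): [(0, 37.4009) (27, 36.8855) (27, 93) (0, 93)]  |A|=1508.1338
4. canonical 4-gon: [(0, 37.4009) (27, 36.8855) (27, 93) (0, 93)]
5. shoelace: 1508.1338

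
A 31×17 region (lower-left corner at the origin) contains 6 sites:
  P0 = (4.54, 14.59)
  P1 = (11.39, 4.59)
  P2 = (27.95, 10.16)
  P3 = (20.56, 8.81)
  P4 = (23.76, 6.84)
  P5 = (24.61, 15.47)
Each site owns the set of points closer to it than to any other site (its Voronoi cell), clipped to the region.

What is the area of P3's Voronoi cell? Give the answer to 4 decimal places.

1. box [0,31]×[0,17]: [(0, 0) (31, 0) (31, 17) (0, 17)]
2. ⊥bis P3·P0 via (12.55,11.7): [(8.3287, 0) (31, 0) (31, 17) (14.4622, 17)]  |A|=333.2775
3. ⊥bis P3·P1 via (15.975,6.7): [(13.044, 13.0691) (19.0583, 0) (31, 0) (31, 17) (14.4622, 17)]  |A|=263.164
4. ⊥bis P3·P2 via (24.255,9.485): [(13.044, 13.0691) (19.0583, 0) (25.9877, 0) (22.8822, 17) (14.4622, 17)]  |A|=151.5579
5. ⊥bis P3·P4 via (22.16,7.825): [(13.044, 13.0691) (18.3245, 1.5947) (24.0094, 10.8292) (22.8822, 17) (14.4622, 17)]  |A|=106.1168
6. ⊥bis P3·P5 via (22.585,12.14): [(13.044, 13.0691) (18.3245, 1.5947) (24.0094, 10.8292) (23.9181, 11.3293) (14.593, 17) (14.4622, 17)]  |A|=82.6143
7. canonical 6-gon: [(13.044, 13.0691) (18.3245, 1.5947) (24.0094, 10.8292) (23.9181, 11.3293) (14.593, 17) (14.4622, 17)]
8. shoelace: 82.6143

Area of P3's cell: 82.6143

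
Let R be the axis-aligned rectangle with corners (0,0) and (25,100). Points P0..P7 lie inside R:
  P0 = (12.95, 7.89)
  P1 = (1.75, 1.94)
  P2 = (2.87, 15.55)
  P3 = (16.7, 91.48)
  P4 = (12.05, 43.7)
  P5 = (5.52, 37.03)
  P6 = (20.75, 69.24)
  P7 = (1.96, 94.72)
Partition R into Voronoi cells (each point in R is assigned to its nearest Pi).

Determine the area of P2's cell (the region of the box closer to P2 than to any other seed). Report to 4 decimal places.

Area of P2's cell: 205.0439

1. box [0,25]×[0,100]: [(0, 0) (25, 0) (25, 100) (0, 100)]
2. ⊥bis P2·P0 via (7.91,11.72): [(0, 1.311) (25, 34.2092) (25, 100) (0, 100)]  |A|=2055.9974
3. ⊥bis P2·P1 via (2.31,8.745): [(0, 8.9351) (5.4527, 8.4864) (25, 34.2092) (25, 100) (0, 100)]  |A|=2035.2115
4. ⊥bis P2·P3 via (9.785,53.515): [(0, 55.2973) (0, 8.9351) (5.4527, 8.4864) (25, 34.2092) (25, 50.7437)]  |A|=860.7236
5. ⊥bis P2·P4 via (7.46,29.625): [(0, 32.0578) (0, 8.9351) (5.4527, 8.4864) (18.7248, 25.9514)]  |A|=267.0771
6. ⊥bis P2·P5 via (4.195,26.29): [(0, 26.8075) (0, 8.9351) (5.4527, 8.4864) (17.7146, 24.6221)]  |A|=205.0439
7. ⊥bis P2·P6 via (11.81,42.395): [(0, 26.8075) (0, 8.9351) (5.4527, 8.4864) (17.7146, 24.6221)]  |A|=205.0439
8. ⊥bis P2·P7 via (2.415,55.135): [(0, 26.8075) (0, 8.9351) (5.4527, 8.4864) (17.7146, 24.6221)]  |A|=205.0439
9. canonical 4-gon: [(0, 26.8075) (0, 8.9351) (5.4527, 8.4864) (17.7146, 24.6221)]
10. shoelace: 205.0439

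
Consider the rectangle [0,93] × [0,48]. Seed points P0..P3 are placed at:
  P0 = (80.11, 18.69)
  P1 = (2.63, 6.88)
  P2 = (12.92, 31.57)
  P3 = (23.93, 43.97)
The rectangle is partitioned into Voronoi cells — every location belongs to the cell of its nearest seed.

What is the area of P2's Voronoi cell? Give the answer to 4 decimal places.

Area of P2's cell: 911.2578

1. box [0,93]×[0,48]: [(0, 0) (93, 0) (93, 48) (0, 48)]
2. ⊥bis P2·P0 via (46.515,25.13): [(0, 0) (41.6977, 0) (50.8991, 48) (0, 48)]  |A|=2222.3225
3. ⊥bis P2·P1 via (7.775,19.225): [(0, 22.4654) (42.6007, 4.7108) (50.8991, 48) (0, 48)]  |A|=1645.5881
4. ⊥bis P2·P3 via (18.425,37.77): [(0, 22.4654) (42.6007, 4.7108) (44.4999, 14.618) (6.9035, 48) (0, 48)]  |A|=911.2578
5. canonical 5-gon: [(0, 22.4654) (42.6007, 4.7108) (44.4999, 14.618) (6.9035, 48) (0, 48)]
6. shoelace: 911.2578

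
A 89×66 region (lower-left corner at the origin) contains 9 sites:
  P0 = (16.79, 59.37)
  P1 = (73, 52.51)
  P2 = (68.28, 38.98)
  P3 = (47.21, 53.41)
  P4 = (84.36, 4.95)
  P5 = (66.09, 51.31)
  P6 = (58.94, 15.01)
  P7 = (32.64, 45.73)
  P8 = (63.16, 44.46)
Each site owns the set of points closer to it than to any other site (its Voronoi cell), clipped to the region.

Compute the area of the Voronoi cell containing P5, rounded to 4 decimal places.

Area of P5's cell: 200.9958

1. box [0,89]×[0,66]: [(0, 0) (89, 0) (89, 66) (0, 66)]
2. ⊥bis P5·P0 via (41.44,55.34): [(32.3925, 0) (89, 0) (89, 66) (43.1828, 66)]  |A|=3380.0145
3. ⊥bis P5·P1 via (69.545,51.91): [(32.3925, 0) (78.5598, 0) (67.0981, 66) (43.1828, 66)]  |A|=2312.7243
4. ⊥bis P5·P2 via (67.185,45.145): [(38.9534, 40.1306) (70.6141, 45.7541) (67.0981, 66) (43.1828, 66)]  |A|=639.7224
5. ⊥bis P5·P3 via (56.65,52.36): [(55.619, 43.0907) (70.6141, 45.7541) (67.0981, 66) (58.1672, 66)]  |A|=258.7777
6. ⊥bis P5·P4 via (75.225,28.13): [(55.619, 43.0907) (70.6141, 45.7541) (67.0981, 66) (58.1672, 66)]  |A|=258.7777
7. ⊥bis P5·P6 via (62.515,33.16): [(55.619, 43.0907) (70.6141, 45.7541) (67.0981, 66) (58.1672, 66)]  |A|=258.7777
8. ⊥bis P5·P7 via (49.365,48.52): [(55.619, 43.0907) (70.6141, 45.7541) (67.0981, 66) (58.1672, 66)]  |A|=258.7777
9. ⊥bis P5·P8 via (64.625,47.885): [(56.537, 51.3445) (69.9024, 45.6277) (70.6141, 45.7541) (67.0981, 66) (58.1672, 66)]  |A|=200.9958
10. canonical 5-gon: [(56.537, 51.3445) (69.9024, 45.6277) (70.6141, 45.7541) (67.0981, 66) (58.1672, 66)]
11. shoelace: 200.9958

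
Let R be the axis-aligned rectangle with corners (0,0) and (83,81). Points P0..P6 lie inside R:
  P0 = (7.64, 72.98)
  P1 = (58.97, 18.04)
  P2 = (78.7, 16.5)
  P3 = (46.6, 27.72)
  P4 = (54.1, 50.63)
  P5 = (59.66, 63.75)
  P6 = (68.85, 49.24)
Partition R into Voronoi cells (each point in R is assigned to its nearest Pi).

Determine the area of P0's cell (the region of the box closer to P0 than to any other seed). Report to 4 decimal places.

1. box [0,83]×[0,81]: [(0, 0) (83, 0) (83, 81) (0, 81)]
2. ⊥bis P0·P1 via (33.305,45.51): [(0, 14.3934) (71.291, 81) (0, 81)]  |A|=2374.2248
3. ⊥bis P0·P2 via (43.17,44.74): [(0, 14.3934) (71.291, 81) (0, 81)]  |A|=2374.2248
4. ⊥bis P0·P3 via (27.12,50.35): [(0, 27.005) (62.7262, 81) (0, 81)]  |A|=1693.4519
5. ⊥bis P0·P4 via (30.87,61.805): [(0, 27.005) (24.1152, 47.7634) (40.1039, 81) (0, 81)]  |A|=1317.508
6. ⊥bis P0·P5 via (33.65,68.365): [(0, 27.005) (24.1152, 47.7634) (33.4304, 67.1275) (35.8919, 81) (0, 81)]  |A|=1288.292
7. ⊥bis P0·P6 via (38.245,61.11): [(0, 27.005) (24.1152, 47.7634) (33.4304, 67.1275) (35.8919, 81) (0, 81)]  |A|=1288.292
8. canonical 5-gon: [(0, 27.005) (24.1152, 47.7634) (33.4304, 67.1275) (35.8919, 81) (0, 81)]
9. shoelace: 1288.292

Area of P0's cell: 1288.2920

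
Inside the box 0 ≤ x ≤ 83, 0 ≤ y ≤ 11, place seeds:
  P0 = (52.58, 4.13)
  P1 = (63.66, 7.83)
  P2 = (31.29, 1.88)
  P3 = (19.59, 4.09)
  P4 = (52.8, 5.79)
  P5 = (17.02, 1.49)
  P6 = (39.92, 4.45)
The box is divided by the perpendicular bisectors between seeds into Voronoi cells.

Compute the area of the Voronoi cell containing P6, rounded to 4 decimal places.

Area of P6's cell: 123.3377

1. box [0,83]×[0,11]: [(0, 0) (83, 0) (83, 11) (0, 11)]
2. ⊥bis P6·P0 via (46.25,4.29): [(0, 0) (46.1416, 0) (46.4196, 11) (0, 11)]  |A|=509.0864
3. ⊥bis P6·P1 via (51.79,6.14): [(0, 0) (46.1416, 0) (46.4196, 11) (0, 11)]  |A|=509.0864
4. ⊥bis P6·P2 via (35.605,3.165): [(36.5475, 0) (46.1416, 0) (46.4196, 11) (33.2717, 11)]  |A|=125.0804
5. ⊥bis P6·P3 via (29.755,4.27): [(36.5475, 0) (46.1416, 0) (46.4196, 11) (33.2717, 11)]  |A|=125.0804
6. ⊥bis P6·P4 via (46.36,5.12): [(36.5475, 0) (46.1416, 0) (46.2884, 5.8084) (45.7483, 11) (33.2717, 11)]  |A|=123.3377
7. ⊥bis P6·P5 via (28.47,2.97): [(36.5475, 0) (46.1416, 0) (46.2884, 5.8084) (45.7483, 11) (33.2717, 11)]  |A|=123.3377
8. canonical 5-gon: [(36.5475, 0) (46.1416, 0) (46.2884, 5.8084) (45.7483, 11) (33.2717, 11)]
9. shoelace: 123.3377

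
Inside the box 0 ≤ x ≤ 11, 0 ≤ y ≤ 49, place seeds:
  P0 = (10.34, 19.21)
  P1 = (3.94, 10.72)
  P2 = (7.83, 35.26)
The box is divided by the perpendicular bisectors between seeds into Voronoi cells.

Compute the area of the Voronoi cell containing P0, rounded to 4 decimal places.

Area of P0's cell: 115.2038

1. box [0,11]×[0,49]: [(0, 0) (11, 0) (11, 49) (0, 49)]
2. ⊥bis P0·P1 via (7.14,14.965): [(0, 20.3473) (11, 12.0552) (11, 49) (0, 49)]  |A|=360.7859
3. ⊥bis P0·P2 via (9.085,27.235): [(0, 25.8142) (0, 20.3473) (11, 12.0552) (11, 27.5345)]  |A|=115.2038
4. canonical 4-gon: [(0, 25.8142) (0, 20.3473) (11, 12.0552) (11, 27.5345)]
5. shoelace: 115.2038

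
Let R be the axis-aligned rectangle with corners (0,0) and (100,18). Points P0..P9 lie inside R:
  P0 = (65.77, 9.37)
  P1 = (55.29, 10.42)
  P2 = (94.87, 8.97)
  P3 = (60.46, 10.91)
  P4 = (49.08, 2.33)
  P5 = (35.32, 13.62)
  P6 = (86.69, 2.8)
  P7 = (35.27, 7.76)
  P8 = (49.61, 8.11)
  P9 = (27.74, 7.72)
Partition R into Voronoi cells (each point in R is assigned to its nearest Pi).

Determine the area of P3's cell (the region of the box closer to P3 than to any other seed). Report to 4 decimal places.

Area of P3's cell: 84.9471

1. box [0,100]×[0,18]: [(0, 0) (100, 0) (100, 18) (0, 18)]
2. ⊥bis P3·P0 via (63.115,10.14): [(0, 0) (60.1742, 0) (65.3945, 18) (0, 18)]  |A|=1130.1188
3. ⊥bis P3·P1 via (57.875,10.665): [(58.8858, 0) (60.1742, 0) (65.3945, 18) (57.1798, 18)]  |A|=85.5283
4. ⊥bis P3·P2 via (77.665,9.94): [(58.8858, 0) (60.1742, 0) (65.3945, 18) (57.1798, 18)]  |A|=85.5283
5. ⊥bis P3·P4 via (54.77,6.62): [(58.7599, 1.328) (59.7612, 0) (60.1742, 0) (65.3945, 18) (57.1798, 18)]  |A|=84.9471
6. ⊥bis P3·P5 via (47.89,12.265): [(58.7599, 1.328) (59.7612, 0) (60.1742, 0) (65.3945, 18) (57.1798, 18)]  |A|=84.9471
7. ⊥bis P3·P6 via (73.575,6.855): [(58.7599, 1.328) (59.7612, 0) (60.1742, 0) (65.3945, 18) (57.1798, 18)]  |A|=84.9471
8. ⊥bis P3·P7 via (47.865,9.335): [(58.7599, 1.328) (59.7612, 0) (60.1742, 0) (65.3945, 18) (57.1798, 18)]  |A|=84.9471
9. ⊥bis P3·P8 via (55.035,9.51): [(58.7599, 1.328) (59.7612, 0) (60.1742, 0) (65.3945, 18) (57.1798, 18)]  |A|=84.9471
10. ⊥bis P3·P9 via (44.1,9.315): [(58.7599, 1.328) (59.7612, 0) (60.1742, 0) (65.3945, 18) (57.1798, 18)]  |A|=84.9471
11. canonical 5-gon: [(58.7599, 1.328) (59.7612, 0) (60.1742, 0) (65.3945, 18) (57.1798, 18)]
12. shoelace: 84.9471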